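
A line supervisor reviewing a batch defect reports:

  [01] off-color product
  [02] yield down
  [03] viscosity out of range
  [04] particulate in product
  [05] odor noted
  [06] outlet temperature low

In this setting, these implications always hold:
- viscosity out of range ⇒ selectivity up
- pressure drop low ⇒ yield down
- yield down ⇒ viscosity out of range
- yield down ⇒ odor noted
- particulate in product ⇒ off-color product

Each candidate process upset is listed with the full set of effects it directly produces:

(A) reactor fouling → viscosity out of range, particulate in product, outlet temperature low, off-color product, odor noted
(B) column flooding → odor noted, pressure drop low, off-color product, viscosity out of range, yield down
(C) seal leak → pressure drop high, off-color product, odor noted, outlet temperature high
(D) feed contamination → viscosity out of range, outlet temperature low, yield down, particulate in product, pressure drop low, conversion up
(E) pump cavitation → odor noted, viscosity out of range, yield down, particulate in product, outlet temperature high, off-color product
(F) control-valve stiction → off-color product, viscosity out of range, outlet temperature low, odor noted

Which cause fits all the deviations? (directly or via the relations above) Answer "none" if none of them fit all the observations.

Per-candidate check:
(A) reactor fouling — off-color product yes; yield down NO; viscosity out of range yes; particulate in product yes; odor noted yes; outlet temperature low yes
(B) column flooding — off-color product yes; yield down yes; viscosity out of range yes; particulate in product NO; odor noted yes; outlet temperature low NO
(C) seal leak — off-color product yes; yield down NO; viscosity out of range NO; particulate in product NO; odor noted yes; outlet temperature low NO
(D) feed contamination — off-color product yes (by particulate in product → off-color product); yield down yes; viscosity out of range yes; particulate in product yes; odor noted yes (by yield down → odor noted); outlet temperature low yes
(E) pump cavitation — fails on outlet temperature low (predicts outlet temperature high, not outlet temperature low)
(F) control-valve stiction — does not account for yield down, particulate in product
Only (D) is consistent with every observation.

D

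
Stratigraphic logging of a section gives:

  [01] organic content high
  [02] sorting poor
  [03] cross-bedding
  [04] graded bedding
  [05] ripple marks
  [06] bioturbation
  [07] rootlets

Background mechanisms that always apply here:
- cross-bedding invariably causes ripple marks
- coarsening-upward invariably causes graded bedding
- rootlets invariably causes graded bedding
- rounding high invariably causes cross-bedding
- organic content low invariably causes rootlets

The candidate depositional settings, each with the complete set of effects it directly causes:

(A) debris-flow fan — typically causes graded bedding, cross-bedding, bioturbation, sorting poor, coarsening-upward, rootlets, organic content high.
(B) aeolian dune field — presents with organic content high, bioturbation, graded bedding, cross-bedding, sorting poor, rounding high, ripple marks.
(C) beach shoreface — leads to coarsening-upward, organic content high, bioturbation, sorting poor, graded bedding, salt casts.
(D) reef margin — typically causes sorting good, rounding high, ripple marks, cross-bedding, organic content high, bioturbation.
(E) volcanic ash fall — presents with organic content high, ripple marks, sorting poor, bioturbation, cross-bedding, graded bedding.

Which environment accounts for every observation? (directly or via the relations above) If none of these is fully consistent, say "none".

A

Per-candidate check:
(A) debris-flow fan — organic content high +; sorting poor +; cross-bedding +; graded bedding +; ripple marks + (through cross-bedding → ripple marks); bioturbation +; rootlets +
(B) aeolian dune field — organic content high +; sorting poor +; cross-bedding +; graded bedding +; ripple marks +; bioturbation +; rootlets -
(C) beach shoreface — organic content high +; sorting poor +; cross-bedding -; graded bedding +; ripple marks -; bioturbation +; rootlets -
(D) reef margin — organic content high +; sorting poor -; cross-bedding +; graded bedding -; ripple marks +; bioturbation +; rootlets -
(E) volcanic ash fall — organic content high +; sorting poor +; cross-bedding +; graded bedding +; ripple marks +; bioturbation +; rootlets -
(A) alone accounts for all the evidence.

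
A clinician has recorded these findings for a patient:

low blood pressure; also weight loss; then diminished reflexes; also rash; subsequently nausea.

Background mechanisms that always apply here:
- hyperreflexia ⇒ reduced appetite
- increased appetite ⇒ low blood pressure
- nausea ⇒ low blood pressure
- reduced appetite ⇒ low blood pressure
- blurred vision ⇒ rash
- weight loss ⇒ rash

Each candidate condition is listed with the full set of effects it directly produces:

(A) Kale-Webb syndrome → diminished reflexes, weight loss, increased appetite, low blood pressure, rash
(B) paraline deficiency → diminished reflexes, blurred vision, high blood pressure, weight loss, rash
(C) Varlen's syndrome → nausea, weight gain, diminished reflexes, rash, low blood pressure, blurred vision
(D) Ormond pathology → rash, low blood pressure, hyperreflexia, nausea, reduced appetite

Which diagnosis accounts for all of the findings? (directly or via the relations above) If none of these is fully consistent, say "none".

none

Per-candidate check:
(A) Kale-Webb syndrome — low blood pressure yes; weight loss yes; diminished reflexes yes; rash yes; nausea NO
(B) paraline deficiency — fails on low blood pressure, nausea (predicts high blood pressure, not low blood pressure)
(C) Varlen's syndrome — low blood pressure yes; weight loss NO; diminished reflexes yes; rash yes; nausea yes
(D) Ormond pathology — fails on weight loss, diminished reflexes (predicts hyperreflexia, not diminished reflexes)
No candidate is consistent with all observations.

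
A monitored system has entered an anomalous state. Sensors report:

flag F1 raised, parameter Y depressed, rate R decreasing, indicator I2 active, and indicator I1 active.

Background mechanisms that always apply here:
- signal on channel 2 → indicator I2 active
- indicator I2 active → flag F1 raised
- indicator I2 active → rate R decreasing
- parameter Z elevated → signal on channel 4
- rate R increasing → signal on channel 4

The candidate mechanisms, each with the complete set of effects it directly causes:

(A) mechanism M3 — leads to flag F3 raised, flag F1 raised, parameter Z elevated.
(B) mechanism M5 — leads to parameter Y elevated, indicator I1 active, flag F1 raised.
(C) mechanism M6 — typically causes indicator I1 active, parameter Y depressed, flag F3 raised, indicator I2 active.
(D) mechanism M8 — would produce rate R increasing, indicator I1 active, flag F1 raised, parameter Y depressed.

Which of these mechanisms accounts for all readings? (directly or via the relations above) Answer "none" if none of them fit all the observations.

C

Checking each candidate against the observations:
(A) mechanism M3 — does not account for parameter Y depressed, rate R decreasing, indicator I2 active, indicator I1 active
(B) mechanism M5 — flag F1 raised +; parameter Y depressed -; rate R decreasing -; indicator I2 active -; indicator I1 active +
(C) mechanism M6 — flag F1 raised + (via indicator I2 active → flag F1 raised); parameter Y depressed +; rate R decreasing + (via indicator I2 active → rate R decreasing); indicator I2 active +; indicator I1 active +
(D) mechanism M8 — flag F1 raised +; parameter Y depressed +; rate R decreasing -; indicator I2 active -; indicator I1 active +
Only (C) is consistent with every observation.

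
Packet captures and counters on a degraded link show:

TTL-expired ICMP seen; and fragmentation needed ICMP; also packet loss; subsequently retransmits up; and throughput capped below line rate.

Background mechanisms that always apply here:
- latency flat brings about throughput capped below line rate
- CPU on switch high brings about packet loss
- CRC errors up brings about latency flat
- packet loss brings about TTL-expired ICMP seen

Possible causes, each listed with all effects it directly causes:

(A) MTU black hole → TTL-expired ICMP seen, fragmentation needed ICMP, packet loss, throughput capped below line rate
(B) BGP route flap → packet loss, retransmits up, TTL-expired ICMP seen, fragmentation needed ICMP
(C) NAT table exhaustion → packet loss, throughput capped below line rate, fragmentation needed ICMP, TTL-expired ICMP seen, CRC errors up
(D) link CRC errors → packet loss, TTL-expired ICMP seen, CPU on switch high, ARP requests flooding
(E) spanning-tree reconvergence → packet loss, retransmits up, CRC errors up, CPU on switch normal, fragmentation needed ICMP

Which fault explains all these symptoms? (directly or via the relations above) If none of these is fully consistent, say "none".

Checking each candidate against the observations:
(A) MTU black hole — TTL-expired ICMP seen ✓; fragmentation needed ICMP ✓; packet loss ✓; retransmits up ✗; throughput capped below line rate ✓
(B) BGP route flap — does not account for throughput capped below line rate
(C) NAT table exhaustion — does not account for retransmits up
(D) link CRC errors — does not account for fragmentation needed ICMP, retransmits up, throughput capped below line rate
(E) spanning-tree reconvergence — accounts for every observation (TTL-expired ICMP seen by packet loss → TTL-expired ICMP seen)
(E) is the only candidate with no mismatches.

E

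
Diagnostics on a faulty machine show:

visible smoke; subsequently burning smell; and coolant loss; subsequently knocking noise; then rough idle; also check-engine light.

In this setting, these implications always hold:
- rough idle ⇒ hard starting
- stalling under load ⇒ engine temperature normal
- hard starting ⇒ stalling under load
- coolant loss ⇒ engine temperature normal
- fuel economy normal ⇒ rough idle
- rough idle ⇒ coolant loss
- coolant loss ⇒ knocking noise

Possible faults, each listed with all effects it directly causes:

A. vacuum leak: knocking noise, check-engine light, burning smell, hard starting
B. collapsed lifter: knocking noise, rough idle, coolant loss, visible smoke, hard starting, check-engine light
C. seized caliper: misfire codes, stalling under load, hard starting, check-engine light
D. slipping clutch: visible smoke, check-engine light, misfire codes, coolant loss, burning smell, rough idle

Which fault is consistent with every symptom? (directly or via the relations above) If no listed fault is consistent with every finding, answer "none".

D

Per-candidate check:
(A) vacuum leak — does not account for visible smoke, coolant loss, rough idle
(B) collapsed lifter — does not account for burning smell
(C) seized caliper — visible smoke miss; burning smell miss; coolant loss miss; knocking noise miss; rough idle miss; check-engine light match
(D) slipping clutch — visible smoke match; burning smell match; coolant loss match; knocking noise match (via coolant loss → knocking noise); rough idle match; check-engine light match
(D) alone accounts for all the evidence.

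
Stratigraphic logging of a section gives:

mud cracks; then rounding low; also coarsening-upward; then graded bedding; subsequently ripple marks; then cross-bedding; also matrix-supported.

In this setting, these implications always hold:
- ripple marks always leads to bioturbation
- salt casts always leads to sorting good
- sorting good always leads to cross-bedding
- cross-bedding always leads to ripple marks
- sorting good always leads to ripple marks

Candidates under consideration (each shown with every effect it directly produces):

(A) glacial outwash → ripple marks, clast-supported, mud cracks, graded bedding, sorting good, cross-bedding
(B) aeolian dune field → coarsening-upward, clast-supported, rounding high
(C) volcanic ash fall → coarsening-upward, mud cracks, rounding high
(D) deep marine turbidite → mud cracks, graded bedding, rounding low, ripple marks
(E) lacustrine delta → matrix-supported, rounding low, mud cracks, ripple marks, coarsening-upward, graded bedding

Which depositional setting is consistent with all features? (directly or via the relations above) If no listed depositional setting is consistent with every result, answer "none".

Testing each hypothesis:
(A) glacial outwash — mud cracks yes; rounding low NO; coarsening-upward NO; graded bedding yes; ripple marks yes; cross-bedding yes; matrix-supported NO
(B) aeolian dune field — fails on mud cracks, rounding low, graded bedding, ripple marks, cross-bedding, matrix-supported (predicts rounding high, not rounding low; predicts clast-supported, not matrix-supported)
(C) volcanic ash fall — fails on rounding low, graded bedding, ripple marks, cross-bedding, matrix-supported (predicts rounding high, not rounding low)
(D) deep marine turbidite — mud cracks yes; rounding low yes; coarsening-upward NO; graded bedding yes; ripple marks yes; cross-bedding NO; matrix-supported NO
(E) lacustrine delta — mud cracks yes; rounding low yes; coarsening-upward yes; graded bedding yes; ripple marks yes; cross-bedding NO; matrix-supported yes
Every candidate fails on at least one observation.

none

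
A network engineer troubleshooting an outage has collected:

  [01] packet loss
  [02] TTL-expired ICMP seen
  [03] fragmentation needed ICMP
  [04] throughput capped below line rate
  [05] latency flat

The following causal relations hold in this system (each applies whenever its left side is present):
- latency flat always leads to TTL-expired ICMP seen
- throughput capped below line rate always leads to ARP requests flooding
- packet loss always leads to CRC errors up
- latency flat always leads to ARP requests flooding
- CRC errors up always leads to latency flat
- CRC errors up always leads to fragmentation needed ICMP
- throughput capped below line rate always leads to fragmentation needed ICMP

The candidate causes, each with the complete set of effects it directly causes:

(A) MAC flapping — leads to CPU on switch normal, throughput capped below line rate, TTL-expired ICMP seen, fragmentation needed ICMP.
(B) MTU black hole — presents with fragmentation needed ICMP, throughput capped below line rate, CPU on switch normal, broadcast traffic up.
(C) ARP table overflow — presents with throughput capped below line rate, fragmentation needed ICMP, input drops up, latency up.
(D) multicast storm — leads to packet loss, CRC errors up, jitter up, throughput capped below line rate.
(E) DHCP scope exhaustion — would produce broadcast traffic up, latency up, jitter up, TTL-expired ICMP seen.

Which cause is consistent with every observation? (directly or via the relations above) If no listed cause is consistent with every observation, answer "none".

D

Testing each hypothesis:
(A) MAC flapping — does not account for packet loss, latency flat
(B) MTU black hole — packet loss ✗; TTL-expired ICMP seen ✗; fragmentation needed ICMP ✓; throughput capped below line rate ✓; latency flat ✗
(C) ARP table overflow — packet loss ✗; TTL-expired ICMP seen ✗; fragmentation needed ICMP ✓; throughput capped below line rate ✓; latency flat ✗
(D) multicast storm — packet loss ✓; TTL-expired ICMP seen ✓ (through CRC errors up → latency flat → TTL-expired ICMP seen); fragmentation needed ICMP ✓ (through CRC errors up → fragmentation needed ICMP); throughput capped below line rate ✓; latency flat ✓ (through CRC errors up → latency flat)
(E) DHCP scope exhaustion — fails on packet loss, fragmentation needed ICMP, throughput capped below line rate, latency flat (predicts latency up, not latency flat)
(D) is the only candidate with no mismatches.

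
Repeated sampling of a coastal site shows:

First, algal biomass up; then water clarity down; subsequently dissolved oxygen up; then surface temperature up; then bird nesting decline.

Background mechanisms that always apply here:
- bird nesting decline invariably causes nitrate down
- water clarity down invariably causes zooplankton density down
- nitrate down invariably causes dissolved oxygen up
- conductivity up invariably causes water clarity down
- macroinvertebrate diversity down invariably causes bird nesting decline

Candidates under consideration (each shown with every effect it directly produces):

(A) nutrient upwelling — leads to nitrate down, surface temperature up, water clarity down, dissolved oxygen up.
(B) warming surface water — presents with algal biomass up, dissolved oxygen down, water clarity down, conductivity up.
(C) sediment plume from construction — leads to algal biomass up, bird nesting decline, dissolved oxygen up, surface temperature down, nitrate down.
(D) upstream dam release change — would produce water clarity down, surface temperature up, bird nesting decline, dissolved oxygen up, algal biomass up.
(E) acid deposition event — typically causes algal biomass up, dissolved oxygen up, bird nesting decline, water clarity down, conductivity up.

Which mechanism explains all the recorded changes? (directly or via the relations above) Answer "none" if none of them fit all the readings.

D

Per-candidate check:
(A) nutrient upwelling — does not account for algal biomass up, bird nesting decline
(B) warming surface water — algal biomass up +; water clarity down +; dissolved oxygen up -; surface temperature up -; bird nesting decline -
(C) sediment plume from construction — algal biomass up +; water clarity down -; dissolved oxygen up +; surface temperature up -; bird nesting decline +
(D) upstream dam release change — accounts for every observation
(E) acid deposition event — does not account for surface temperature up
(D) is the only candidate with no mismatches.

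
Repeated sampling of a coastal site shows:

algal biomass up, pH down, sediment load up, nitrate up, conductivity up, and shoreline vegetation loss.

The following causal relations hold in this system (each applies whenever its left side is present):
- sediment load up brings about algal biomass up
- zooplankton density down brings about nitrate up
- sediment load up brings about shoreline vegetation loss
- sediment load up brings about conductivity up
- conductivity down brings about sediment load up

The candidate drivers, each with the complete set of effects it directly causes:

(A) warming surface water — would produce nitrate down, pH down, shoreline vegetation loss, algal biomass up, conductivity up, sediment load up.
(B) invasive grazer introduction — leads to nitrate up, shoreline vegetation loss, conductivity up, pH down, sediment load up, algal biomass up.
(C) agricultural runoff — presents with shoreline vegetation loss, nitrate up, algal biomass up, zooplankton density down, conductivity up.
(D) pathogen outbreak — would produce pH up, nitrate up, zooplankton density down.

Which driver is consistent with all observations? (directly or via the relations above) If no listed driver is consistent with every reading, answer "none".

B

For each candidate, compare predicted effects to what was observed:
(A) warming surface water — algal biomass up match; pH down match; sediment load up match; nitrate up miss; conductivity up match; shoreline vegetation loss match
(B) invasive grazer introduction — algal biomass up match; pH down match; sediment load up match; nitrate up match; conductivity up match; shoreline vegetation loss match
(C) agricultural runoff — does not account for pH down, sediment load up
(D) pathogen outbreak — fails on algal biomass up, pH down, sediment load up, conductivity up, shoreline vegetation loss (predicts pH up, not pH down)
(B) is the only candidate with no mismatches.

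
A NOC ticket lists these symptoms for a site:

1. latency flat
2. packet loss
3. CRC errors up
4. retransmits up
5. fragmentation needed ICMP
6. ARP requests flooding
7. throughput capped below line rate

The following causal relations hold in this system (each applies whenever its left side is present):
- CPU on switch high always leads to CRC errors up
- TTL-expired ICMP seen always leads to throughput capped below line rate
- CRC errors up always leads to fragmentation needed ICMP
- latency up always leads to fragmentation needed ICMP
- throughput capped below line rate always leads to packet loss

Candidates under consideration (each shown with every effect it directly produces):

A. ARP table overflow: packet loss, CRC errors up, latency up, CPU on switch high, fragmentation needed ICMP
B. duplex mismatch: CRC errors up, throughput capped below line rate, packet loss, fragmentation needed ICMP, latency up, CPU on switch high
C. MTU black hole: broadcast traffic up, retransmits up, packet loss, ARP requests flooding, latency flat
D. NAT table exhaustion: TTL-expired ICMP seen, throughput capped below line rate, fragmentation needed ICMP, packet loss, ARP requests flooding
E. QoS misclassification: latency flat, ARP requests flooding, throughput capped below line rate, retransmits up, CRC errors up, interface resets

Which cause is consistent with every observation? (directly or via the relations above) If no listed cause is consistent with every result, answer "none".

Testing each hypothesis:
(A) ARP table overflow — latency flat miss; packet loss match; CRC errors up match; retransmits up miss; fragmentation needed ICMP match; ARP requests flooding miss; throughput capped below line rate miss
(B) duplex mismatch — fails on latency flat, retransmits up, ARP requests flooding (predicts latency up, not latency flat)
(C) MTU black hole — latency flat match; packet loss match; CRC errors up miss; retransmits up match; fragmentation needed ICMP miss; ARP requests flooding match; throughput capped below line rate miss
(D) NAT table exhaustion — latency flat miss; packet loss match; CRC errors up miss; retransmits up miss; fragmentation needed ICMP match; ARP requests flooding match; throughput capped below line rate match
(E) QoS misclassification — accounts for every observation (packet loss by throughput capped below line rate → packet loss)
(E) is the only candidate with no mismatches.

E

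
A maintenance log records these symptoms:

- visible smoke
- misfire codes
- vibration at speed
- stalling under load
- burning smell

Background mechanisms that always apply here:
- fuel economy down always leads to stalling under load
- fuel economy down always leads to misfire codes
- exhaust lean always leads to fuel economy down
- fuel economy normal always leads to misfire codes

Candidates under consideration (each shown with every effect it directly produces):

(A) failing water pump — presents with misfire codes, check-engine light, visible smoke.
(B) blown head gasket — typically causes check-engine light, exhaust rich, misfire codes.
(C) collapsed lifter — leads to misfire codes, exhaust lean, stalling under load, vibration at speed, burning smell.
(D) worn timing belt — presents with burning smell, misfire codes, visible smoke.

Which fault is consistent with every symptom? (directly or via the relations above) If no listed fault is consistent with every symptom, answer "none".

For each candidate, compare predicted effects to what was observed:
(A) failing water pump — visible smoke ✓; misfire codes ✓; vibration at speed ✗; stalling under load ✗; burning smell ✗
(B) blown head gasket — does not account for visible smoke, vibration at speed, stalling under load, burning smell
(C) collapsed lifter — does not account for visible smoke
(D) worn timing belt — visible smoke ✓; misfire codes ✓; vibration at speed ✗; stalling under load ✗; burning smell ✓
No candidate is consistent with all observations.

none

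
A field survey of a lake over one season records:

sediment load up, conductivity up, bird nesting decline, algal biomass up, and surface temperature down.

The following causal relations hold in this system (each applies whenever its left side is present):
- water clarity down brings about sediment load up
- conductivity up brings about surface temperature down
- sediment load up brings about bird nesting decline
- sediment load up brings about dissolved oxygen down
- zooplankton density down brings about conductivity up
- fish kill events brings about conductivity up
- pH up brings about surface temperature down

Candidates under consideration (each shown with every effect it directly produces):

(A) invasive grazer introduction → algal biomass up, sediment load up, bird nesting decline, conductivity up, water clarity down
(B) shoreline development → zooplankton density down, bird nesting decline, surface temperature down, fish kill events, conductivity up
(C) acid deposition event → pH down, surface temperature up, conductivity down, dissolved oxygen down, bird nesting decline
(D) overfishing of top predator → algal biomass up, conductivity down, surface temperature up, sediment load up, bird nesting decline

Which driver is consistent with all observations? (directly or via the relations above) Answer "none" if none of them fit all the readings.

A

For each candidate, compare predicted effects to what was observed:
(A) invasive grazer introduction — accounts for every observation (surface temperature down through conductivity up → surface temperature down)
(B) shoreline development — sediment load up ✗; conductivity up ✓; bird nesting decline ✓; algal biomass up ✗; surface temperature down ✓
(C) acid deposition event — fails on sediment load up, conductivity up, algal biomass up, surface temperature down (predicts conductivity down, not conductivity up; predicts surface temperature up, not surface temperature down)
(D) overfishing of top predator — sediment load up ✓; conductivity up ✗; bird nesting decline ✓; algal biomass up ✓; surface temperature down ✗
(A) alone accounts for all the evidence.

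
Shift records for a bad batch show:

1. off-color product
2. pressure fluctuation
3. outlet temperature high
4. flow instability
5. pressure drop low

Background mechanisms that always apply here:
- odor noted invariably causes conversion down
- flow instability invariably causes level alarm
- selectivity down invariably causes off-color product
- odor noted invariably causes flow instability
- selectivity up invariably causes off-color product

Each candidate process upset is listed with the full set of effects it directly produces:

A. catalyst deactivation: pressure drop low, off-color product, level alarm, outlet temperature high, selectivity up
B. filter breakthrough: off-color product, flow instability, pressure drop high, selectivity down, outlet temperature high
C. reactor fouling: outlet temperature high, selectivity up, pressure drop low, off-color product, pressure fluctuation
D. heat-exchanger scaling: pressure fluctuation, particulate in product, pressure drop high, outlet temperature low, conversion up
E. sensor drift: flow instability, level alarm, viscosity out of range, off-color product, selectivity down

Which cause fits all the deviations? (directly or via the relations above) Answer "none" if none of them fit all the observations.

For each candidate, compare predicted effects to what was observed:
(A) catalyst deactivation — does not account for pressure fluctuation, flow instability
(B) filter breakthrough — off-color product yes; pressure fluctuation NO; outlet temperature high yes; flow instability yes; pressure drop low NO
(C) reactor fouling — off-color product yes; pressure fluctuation yes; outlet temperature high yes; flow instability NO; pressure drop low yes
(D) heat-exchanger scaling — fails on off-color product, outlet temperature high, flow instability, pressure drop low (predicts outlet temperature low, not outlet temperature high; predicts pressure drop high, not pressure drop low)
(E) sensor drift — off-color product yes; pressure fluctuation NO; outlet temperature high NO; flow instability yes; pressure drop low NO
No candidate is consistent with all observations.

none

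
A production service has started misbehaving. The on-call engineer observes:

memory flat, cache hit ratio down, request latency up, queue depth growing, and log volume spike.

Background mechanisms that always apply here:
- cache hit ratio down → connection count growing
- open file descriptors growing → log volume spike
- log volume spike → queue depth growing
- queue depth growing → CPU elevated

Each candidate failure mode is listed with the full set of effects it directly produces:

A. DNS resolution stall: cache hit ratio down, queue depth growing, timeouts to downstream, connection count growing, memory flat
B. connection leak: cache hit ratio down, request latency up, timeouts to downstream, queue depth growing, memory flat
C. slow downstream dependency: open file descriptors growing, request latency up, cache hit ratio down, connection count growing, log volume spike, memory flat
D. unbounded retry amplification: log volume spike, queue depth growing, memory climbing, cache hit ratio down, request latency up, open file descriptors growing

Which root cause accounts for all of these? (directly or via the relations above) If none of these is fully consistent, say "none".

Per-candidate check:
(A) DNS resolution stall — memory flat match; cache hit ratio down match; request latency up miss; queue depth growing match; log volume spike miss
(B) connection leak — memory flat match; cache hit ratio down match; request latency up match; queue depth growing match; log volume spike miss
(C) slow downstream dependency — accounts for every observation (queue depth growing through log volume spike → queue depth growing)
(D) unbounded retry amplification — fails on memory flat (predicts memory climbing, not memory flat)
(C) alone accounts for all the evidence.

C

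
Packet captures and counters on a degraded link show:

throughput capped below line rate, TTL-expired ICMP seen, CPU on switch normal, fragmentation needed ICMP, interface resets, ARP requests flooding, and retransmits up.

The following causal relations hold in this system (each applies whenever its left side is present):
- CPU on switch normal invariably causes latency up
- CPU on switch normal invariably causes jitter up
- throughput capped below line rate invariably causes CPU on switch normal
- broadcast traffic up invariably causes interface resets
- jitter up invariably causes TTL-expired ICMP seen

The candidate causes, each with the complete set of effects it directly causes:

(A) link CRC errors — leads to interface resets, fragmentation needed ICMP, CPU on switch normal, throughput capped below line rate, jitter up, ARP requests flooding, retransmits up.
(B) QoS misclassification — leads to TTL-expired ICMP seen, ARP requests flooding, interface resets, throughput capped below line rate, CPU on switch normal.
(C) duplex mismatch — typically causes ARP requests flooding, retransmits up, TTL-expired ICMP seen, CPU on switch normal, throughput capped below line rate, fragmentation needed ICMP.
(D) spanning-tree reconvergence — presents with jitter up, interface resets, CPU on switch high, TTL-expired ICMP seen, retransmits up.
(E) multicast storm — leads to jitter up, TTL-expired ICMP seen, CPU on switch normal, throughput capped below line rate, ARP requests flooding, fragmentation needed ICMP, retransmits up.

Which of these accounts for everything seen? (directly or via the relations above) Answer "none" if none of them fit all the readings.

For each candidate, compare predicted effects to what was observed:
(A) link CRC errors — throughput capped below line rate yes; TTL-expired ICMP seen yes (by jitter up → TTL-expired ICMP seen); CPU on switch normal yes; fragmentation needed ICMP yes; interface resets yes; ARP requests flooding yes; retransmits up yes
(B) QoS misclassification — does not account for fragmentation needed ICMP, retransmits up
(C) duplex mismatch — throughput capped below line rate yes; TTL-expired ICMP seen yes; CPU on switch normal yes; fragmentation needed ICMP yes; interface resets NO; ARP requests flooding yes; retransmits up yes
(D) spanning-tree reconvergence — throughput capped below line rate NO; TTL-expired ICMP seen yes; CPU on switch normal NO; fragmentation needed ICMP NO; interface resets yes; ARP requests flooding NO; retransmits up yes
(E) multicast storm — throughput capped below line rate yes; TTL-expired ICMP seen yes; CPU on switch normal yes; fragmentation needed ICMP yes; interface resets NO; ARP requests flooding yes; retransmits up yes
Only (A) is consistent with every observation.

A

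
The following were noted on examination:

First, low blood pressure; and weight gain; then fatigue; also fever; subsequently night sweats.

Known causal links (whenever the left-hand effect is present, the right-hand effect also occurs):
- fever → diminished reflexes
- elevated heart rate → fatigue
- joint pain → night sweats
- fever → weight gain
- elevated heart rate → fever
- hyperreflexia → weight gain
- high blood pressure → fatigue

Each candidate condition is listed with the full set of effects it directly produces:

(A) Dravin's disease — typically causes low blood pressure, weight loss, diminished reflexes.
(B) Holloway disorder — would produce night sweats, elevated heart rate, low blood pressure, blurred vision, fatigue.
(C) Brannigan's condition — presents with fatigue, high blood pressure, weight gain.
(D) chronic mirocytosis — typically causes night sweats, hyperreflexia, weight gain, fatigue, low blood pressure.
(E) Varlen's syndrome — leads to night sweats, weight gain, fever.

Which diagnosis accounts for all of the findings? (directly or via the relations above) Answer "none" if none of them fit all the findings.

B

Per-candidate check:
(A) Dravin's disease — low blood pressure yes; weight gain NO; fatigue NO; fever NO; night sweats NO
(B) Holloway disorder — accounts for every observation (weight gain through elevated heart rate → fever → weight gain)
(C) Brannigan's condition — fails on low blood pressure, fever, night sweats (predicts high blood pressure, not low blood pressure)
(D) chronic mirocytosis — low blood pressure yes; weight gain yes; fatigue yes; fever NO; night sweats yes
(E) Varlen's syndrome — low blood pressure NO; weight gain yes; fatigue NO; fever yes; night sweats yes
(B) is the only candidate with no mismatches.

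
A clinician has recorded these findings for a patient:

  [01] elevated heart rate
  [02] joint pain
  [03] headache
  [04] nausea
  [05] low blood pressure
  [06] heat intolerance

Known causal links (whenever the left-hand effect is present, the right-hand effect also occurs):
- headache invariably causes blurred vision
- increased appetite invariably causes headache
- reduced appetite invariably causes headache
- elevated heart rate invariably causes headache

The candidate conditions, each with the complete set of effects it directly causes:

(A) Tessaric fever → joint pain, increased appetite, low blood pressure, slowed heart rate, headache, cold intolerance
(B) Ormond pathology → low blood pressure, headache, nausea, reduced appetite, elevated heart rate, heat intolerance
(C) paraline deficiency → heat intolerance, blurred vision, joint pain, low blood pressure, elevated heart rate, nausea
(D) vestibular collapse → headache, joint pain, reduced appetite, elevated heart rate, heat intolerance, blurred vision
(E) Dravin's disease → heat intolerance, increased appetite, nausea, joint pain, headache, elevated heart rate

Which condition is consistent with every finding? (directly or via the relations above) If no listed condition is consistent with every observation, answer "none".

C

For each candidate, compare predicted effects to what was observed:
(A) Tessaric fever — elevated heart rate ✗; joint pain ✓; headache ✓; nausea ✗; low blood pressure ✓; heat intolerance ✗
(B) Ormond pathology — does not account for joint pain
(C) paraline deficiency — accounts for every observation (headache by elevated heart rate → headache)
(D) vestibular collapse — elevated heart rate ✓; joint pain ✓; headache ✓; nausea ✗; low blood pressure ✗; heat intolerance ✓
(E) Dravin's disease — does not account for low blood pressure
(C) alone accounts for all the evidence.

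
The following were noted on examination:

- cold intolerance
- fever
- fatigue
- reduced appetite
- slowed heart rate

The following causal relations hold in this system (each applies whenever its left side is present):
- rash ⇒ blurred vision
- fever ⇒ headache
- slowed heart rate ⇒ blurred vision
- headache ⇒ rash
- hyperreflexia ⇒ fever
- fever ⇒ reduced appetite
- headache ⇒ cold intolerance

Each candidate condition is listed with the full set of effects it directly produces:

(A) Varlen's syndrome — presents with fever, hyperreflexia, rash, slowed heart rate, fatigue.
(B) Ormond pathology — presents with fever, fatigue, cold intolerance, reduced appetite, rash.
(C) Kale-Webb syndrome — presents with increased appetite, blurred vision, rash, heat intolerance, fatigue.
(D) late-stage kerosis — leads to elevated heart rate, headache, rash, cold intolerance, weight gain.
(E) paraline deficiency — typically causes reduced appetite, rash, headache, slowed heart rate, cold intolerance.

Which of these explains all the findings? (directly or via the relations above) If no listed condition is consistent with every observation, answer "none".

For each candidate, compare predicted effects to what was observed:
(A) Varlen's syndrome — cold intolerance + (via fever → headache → cold intolerance); fever +; fatigue +; reduced appetite + (via fever → reduced appetite); slowed heart rate +
(B) Ormond pathology — does not account for slowed heart rate
(C) Kale-Webb syndrome — cold intolerance -; fever -; fatigue +; reduced appetite -; slowed heart rate -
(D) late-stage kerosis — cold intolerance +; fever -; fatigue -; reduced appetite -; slowed heart rate -
(E) paraline deficiency — cold intolerance +; fever -; fatigue -; reduced appetite +; slowed heart rate +
(A) alone accounts for all the evidence.

A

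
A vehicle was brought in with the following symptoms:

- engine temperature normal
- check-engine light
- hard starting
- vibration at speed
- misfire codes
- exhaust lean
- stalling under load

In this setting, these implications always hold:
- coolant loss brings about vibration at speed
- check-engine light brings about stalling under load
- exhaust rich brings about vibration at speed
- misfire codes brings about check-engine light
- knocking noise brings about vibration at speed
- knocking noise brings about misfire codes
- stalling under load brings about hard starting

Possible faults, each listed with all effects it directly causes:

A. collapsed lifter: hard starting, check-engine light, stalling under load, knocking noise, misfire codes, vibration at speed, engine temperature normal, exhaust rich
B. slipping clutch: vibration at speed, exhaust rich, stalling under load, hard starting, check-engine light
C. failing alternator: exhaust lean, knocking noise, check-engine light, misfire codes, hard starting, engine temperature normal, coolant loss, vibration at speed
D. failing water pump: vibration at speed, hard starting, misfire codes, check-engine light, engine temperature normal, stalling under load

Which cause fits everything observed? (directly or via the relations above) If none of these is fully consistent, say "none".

C

Checking each candidate against the observations:
(A) collapsed lifter — fails on exhaust lean (predicts exhaust rich, not exhaust lean)
(B) slipping clutch — engine temperature normal NO; check-engine light yes; hard starting yes; vibration at speed yes; misfire codes NO; exhaust lean NO; stalling under load yes
(C) failing alternator — engine temperature normal yes; check-engine light yes; hard starting yes; vibration at speed yes; misfire codes yes; exhaust lean yes; stalling under load yes (via check-engine light → stalling under load)
(D) failing water pump — engine temperature normal yes; check-engine light yes; hard starting yes; vibration at speed yes; misfire codes yes; exhaust lean NO; stalling under load yes
Only (C) is consistent with every observation.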